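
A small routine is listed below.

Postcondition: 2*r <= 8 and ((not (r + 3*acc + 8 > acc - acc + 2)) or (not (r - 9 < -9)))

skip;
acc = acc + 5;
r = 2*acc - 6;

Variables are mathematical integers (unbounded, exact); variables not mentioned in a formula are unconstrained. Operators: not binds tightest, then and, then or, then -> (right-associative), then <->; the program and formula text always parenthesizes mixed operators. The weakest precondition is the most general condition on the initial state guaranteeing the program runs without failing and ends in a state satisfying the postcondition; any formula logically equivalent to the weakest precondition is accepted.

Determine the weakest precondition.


Working backward. After the program, the postcondition 2*r <= 8 and ((not (r + 3*acc + 8 > acc - acc + 2)) or (not (r - 9 < -9))) must hold; in canonical form it is 2*r <= 8 and ((not (3*acc + r > -6)) or (not (r < 0))).
Before r := 2*acc - 6: 4*acc <= 20 and ((not (5*acc > 0)) or (not (2*acc < 6)))
Before acc := acc + 5: 4*acc <= 0 and ((not (5*acc > -25)) or (not (2*acc < -4)))
Before skip: 4*acc <= 0 and ((not (5*acc > -25)) or (not (2*acc < -4)))
Answer: WP = 4*acc <= 0 and ((not (5*acc > -25)) or (not (2*acc < -4)))


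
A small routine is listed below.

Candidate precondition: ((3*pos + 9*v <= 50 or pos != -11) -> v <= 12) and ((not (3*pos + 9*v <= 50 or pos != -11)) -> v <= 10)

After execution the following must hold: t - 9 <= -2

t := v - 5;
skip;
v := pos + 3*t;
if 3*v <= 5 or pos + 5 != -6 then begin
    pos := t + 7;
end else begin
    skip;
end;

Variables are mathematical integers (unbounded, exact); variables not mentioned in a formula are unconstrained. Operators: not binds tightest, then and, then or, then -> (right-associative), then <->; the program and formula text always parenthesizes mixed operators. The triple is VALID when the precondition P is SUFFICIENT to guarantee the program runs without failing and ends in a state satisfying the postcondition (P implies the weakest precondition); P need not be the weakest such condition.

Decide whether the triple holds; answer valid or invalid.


Working backward. After the program, the postcondition t - 9 <= -2 must hold; in canonical form it is t <= 7.
Then branch requires t <= 7; else branch requires t <= 7.
Before the if: ((3*v <= 5 or pos != -11) -> t <= 7) and ((not (3*v <= 5 or pos != -11)) -> t <= 7)
Before v := pos + 3*t: ((3*pos + 9*t <= 5 or pos != -11) -> t <= 7) and ((not (3*pos + 9*t <= 5 or pos != -11)) -> t <= 7)
Before skip: ((3*pos + 9*t <= 5 or pos != -11) -> t <= 7) and ((not (3*pos + 9*t <= 5 or pos != -11)) -> t <= 7)
Before t := v - 5: ((3*pos + 9*v <= 50 or pos != -11) -> v <= 12) and ((not (3*pos + 9*v <= 50 or pos != -11)) -> v <= 12)
The weakest precondition is ((3*pos + 9*v <= 50 or pos != -11) -> v <= 12) and ((not (3*pos + 9*v <= 50 or pos != -11)) -> v <= 12).
Check whether ((3*pos + 9*v <= 50 or pos != -11) -> v <= 12) and ((not (3*pos + 9*v <= 50 or pos != -11)) -> v <= 10) implies it.
Every state satisfying the precondition satisfies the weakest precondition: the implication holds.
Answer: valid


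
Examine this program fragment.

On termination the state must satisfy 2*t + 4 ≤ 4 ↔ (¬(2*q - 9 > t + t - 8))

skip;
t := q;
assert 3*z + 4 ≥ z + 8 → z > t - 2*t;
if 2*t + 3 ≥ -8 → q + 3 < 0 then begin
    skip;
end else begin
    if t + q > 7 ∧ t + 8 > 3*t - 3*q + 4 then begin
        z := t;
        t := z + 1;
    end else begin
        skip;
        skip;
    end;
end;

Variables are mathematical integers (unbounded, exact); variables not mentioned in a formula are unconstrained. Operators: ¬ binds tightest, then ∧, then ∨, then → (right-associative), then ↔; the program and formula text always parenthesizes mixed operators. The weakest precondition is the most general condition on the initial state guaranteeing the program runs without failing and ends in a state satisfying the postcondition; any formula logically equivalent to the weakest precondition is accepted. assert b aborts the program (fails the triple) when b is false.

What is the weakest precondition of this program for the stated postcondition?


Working backward. After the program, the postcondition 2*t + 4 ≤ 4 ↔ (¬(2*q - 9 > t + t - 8)) must hold; in canonical form it is 2*t ≤ 0 ↔ (¬(2*q > 2*t + 1)).
Then branch requires 2*t ≤ 0 ↔ (¬(2*q > 2*t + 1)); else branch requires ((q + t > 7 ∧ 3*q > 2*t - 4) → (2*t ≤ -2 ↔ (¬(2*q > 2*t + 3)))) ∧ ((¬(q + t > 7 ∧ 3*q > 2*t - 4)) → (2*t ≤ 0 ↔ (¬(2*q > 2*t + 1)))).
Before the if: ((2*t ≥ -11 → q < -3) → (2*t ≤ 0 ↔ (¬(2*q > 2*t + 1)))) ∧ ((¬(2*t ≥ -11 → q < -3)) → (((q + t > 7 ∧ 3*q > 2*t - 4) → (2*t ≤ -2 ↔ (¬(2*q > 2*t + 3)))) ∧ ((¬(q + t > 7 ∧ 3*q > 2*t - 4)) → (2*t ≤ 0 ↔ (¬(2*q > 2*t + 1))))))
Before assert 3*z + 4 ≥ z + 8 → z > t - 2*t: (2*z ≥ 4 → t + z > 0) ∧ ((2*t ≥ -11 → q < -3) → (2*t ≤ 0 ↔ (¬(2*q > 2*t + 1)))) ∧ ((¬(2*t ≥ -11 → q < -3)) → (((q + t > 7 ∧ 3*q > 2*t - 4) → (2*t ≤ -2 ↔ (¬(2*q > 2*t + 3)))) ∧ ((¬(q + t > 7 ∧ 3*q > 2*t - 4)) → (2*t ≤ 0 ↔ (¬(2*q > 2*t + 1))))))
Before t := q: (2*z ≥ 4 → q + z > 0) ∧ ((2*q ≥ -11 → q < -3) → 2*q ≤ 0) ∧ ((¬(2*q ≥ -11 → q < -3)) → (((2*q > 7 ∧ q > -4) → 2*q ≤ -2) ∧ ((¬(2*q > 7 ∧ q > -4)) → 2*q ≤ 0)))
Before skip: (2*z ≥ 4 → q + z > 0) ∧ ((2*q ≥ -11 → q < -3) → 2*q ≤ 0) ∧ ((¬(2*q ≥ -11 → q < -3)) → (((2*q > 7 ∧ q > -4) → 2*q ≤ -2) ∧ ((¬(2*q > 7 ∧ q > -4)) → 2*q ≤ 0)))
Answer: WP = (2*z ≥ 4 → q + z > 0) ∧ ((2*q ≥ -11 → q < -3) → 2*q ≤ 0) ∧ ((¬(2*q ≥ -11 → q < -3)) → (((2*q > 7 ∧ q > -4) → 2*q ≤ -2) ∧ ((¬(2*q > 7 ∧ q > -4)) → 2*q ≤ 0)))


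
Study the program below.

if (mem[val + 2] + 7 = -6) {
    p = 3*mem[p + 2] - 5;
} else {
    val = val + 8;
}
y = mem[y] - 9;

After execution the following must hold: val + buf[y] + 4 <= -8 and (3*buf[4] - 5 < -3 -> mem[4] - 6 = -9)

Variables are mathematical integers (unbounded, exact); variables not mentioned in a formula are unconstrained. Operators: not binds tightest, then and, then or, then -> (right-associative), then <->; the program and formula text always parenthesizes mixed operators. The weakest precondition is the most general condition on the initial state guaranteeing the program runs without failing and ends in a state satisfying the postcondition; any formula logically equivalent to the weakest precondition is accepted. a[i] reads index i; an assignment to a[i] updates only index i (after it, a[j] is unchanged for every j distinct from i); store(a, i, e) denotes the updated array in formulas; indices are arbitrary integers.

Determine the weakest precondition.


Working backward. After the program, the postcondition val + buf[y] + 4 <= -8 and (3*buf[4] - 5 < -3 -> mem[4] - 6 = -9) must hold; in canonical form it is buf[y] + val <= -12 and (3*buf[4] < 2 -> mem[4] = -3).
Before y := mem[y] - 9: buf[mem[y] - 9] + val <= -12 and (3*buf[4] < 2 -> mem[4] = -3)
Then branch requires buf[mem[y] - 9] + val <= -12 and (3*buf[4] < 2 -> mem[4] = -3); else branch requires buf[mem[y] - 9] + val <= -20 and (3*buf[4] < 2 -> mem[4] = -3).
Before the if: (mem[val + 2] = -13 -> (buf[mem[y] - 9] + val <= -12 and (3*buf[4] < 2 -> mem[4] = -3))) and ((not (mem[val + 2] = -13)) -> (buf[mem[y] - 9] + val <= -20 and (3*buf[4] < 2 -> mem[4] = -3)))
Answer: WP = (mem[val + 2] = -13 -> (buf[mem[y] - 9] + val <= -12 and (3*buf[4] < 2 -> mem[4] = -3))) and ((not (mem[val + 2] = -13)) -> (buf[mem[y] - 9] + val <= -20 and (3*buf[4] < 2 -> mem[4] = -3)))


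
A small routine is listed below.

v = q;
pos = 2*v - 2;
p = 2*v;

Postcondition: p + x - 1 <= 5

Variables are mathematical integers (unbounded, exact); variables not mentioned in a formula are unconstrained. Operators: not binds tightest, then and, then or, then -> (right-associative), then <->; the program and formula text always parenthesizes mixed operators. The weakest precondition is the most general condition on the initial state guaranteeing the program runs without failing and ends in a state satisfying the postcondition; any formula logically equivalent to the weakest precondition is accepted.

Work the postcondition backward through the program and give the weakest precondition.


Working backward. After the program, the postcondition p + x - 1 <= 5 must hold; in canonical form it is p + x <= 6.
Before p := 2*v: 2*v + x <= 6
Before pos := 2*v - 2: 2*v + x <= 6
Before v := q: 2*q + x <= 6
Answer: WP = 2*q + x <= 6


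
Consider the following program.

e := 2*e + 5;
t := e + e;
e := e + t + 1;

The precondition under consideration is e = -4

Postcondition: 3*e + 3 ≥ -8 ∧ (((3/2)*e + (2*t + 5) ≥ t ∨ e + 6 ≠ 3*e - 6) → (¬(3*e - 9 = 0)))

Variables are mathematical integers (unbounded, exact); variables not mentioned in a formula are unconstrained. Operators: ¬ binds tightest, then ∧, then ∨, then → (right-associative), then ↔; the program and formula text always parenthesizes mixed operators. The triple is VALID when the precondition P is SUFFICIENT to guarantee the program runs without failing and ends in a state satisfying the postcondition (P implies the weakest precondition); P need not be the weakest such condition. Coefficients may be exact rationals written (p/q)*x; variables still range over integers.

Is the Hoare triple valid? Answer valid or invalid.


Working backward. After the program, the postcondition 3*e + 3 ≥ -8 ∧ (((3/2)*e + (2*t + 5) ≥ t ∨ e + 6 ≠ 3*e - 6) → (¬(3*e - 9 = 0))) must hold; in canonical form it is 3*e ≥ -11 ∧ (((3/2)*e + t ≥ -5 ∨ 2*e ≠ 12) → (¬(3*e = 9))).
Before e := e + t + 1: 3*e + 3*t ≥ -14 ∧ (((3/2)*e + (5/2)*t ≥ -13/2 ∨ 2*e + 2*t ≠ 10) → (¬(3*e + 3*t = 6)))
Before t := e + e: 9*e ≥ -14 ∧ (((13/2)*e ≥ -13/2 ∨ 6*e ≠ 10) → (¬(9*e = 6)))
Before e := 2*e + 5: 18*e ≥ -59 ∧ ((13*e ≥ -39 ∨ 12*e ≠ -20) → (¬(18*e = -39)))
The weakest precondition is 18*e ≥ -59 ∧ ((13*e ≥ -39 ∨ 12*e ≠ -20) → (¬(18*e = -39))).
Check whether e = -4 implies it.
Countermodel: at the initial state e = -4, the precondition holds but the weakest precondition fails.
Answer: invalid


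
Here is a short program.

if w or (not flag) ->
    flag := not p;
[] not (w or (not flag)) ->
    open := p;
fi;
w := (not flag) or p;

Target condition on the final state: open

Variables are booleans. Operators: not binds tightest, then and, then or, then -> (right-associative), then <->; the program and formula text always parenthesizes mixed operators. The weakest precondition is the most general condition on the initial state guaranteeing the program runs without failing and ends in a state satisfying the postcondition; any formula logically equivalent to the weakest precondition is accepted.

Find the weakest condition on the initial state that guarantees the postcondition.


Working backward. After the program, open must hold.
Before w := (not flag) or p: open
Then branch requires open; else branch requires p.
Before the if: ((w or (not flag)) -> open) and ((not (w or (not flag))) -> p)
Answer: WP = ((w or (not flag)) -> open) and ((not (w or (not flag))) -> p)


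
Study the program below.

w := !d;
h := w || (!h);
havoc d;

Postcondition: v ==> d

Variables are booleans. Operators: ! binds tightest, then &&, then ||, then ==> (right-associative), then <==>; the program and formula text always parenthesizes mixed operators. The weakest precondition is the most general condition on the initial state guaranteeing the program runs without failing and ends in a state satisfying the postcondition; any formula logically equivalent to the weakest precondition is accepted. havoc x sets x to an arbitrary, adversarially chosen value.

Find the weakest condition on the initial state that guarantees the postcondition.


Working backward. After the program, v ==> d must hold.
Before havoc d: !v
Before h := w || (!h): !v
Before w := !d: !v
Answer: WP = !v


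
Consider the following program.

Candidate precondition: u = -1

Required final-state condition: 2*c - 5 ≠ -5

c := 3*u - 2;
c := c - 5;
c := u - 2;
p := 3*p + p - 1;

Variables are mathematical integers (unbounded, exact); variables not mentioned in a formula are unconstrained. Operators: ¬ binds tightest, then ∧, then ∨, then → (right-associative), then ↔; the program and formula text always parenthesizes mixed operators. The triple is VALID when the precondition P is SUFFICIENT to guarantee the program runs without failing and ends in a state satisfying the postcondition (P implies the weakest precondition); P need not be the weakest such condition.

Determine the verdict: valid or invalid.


Working backward. After the program, the postcondition 2*c - 5 ≠ -5 must hold; in canonical form it is 2*c ≠ 0.
Before p := 3*p + p - 1: 2*c ≠ 0
Before c := u - 2: 2*u ≠ 4
Before c := c - 5: 2*u ≠ 4
Before c := 3*u - 2: 2*u ≠ 4
The weakest precondition is 2*u ≠ 4.
Check whether u = -1 implies it.
Every state satisfying the precondition satisfies the weakest precondition: the implication holds.
Answer: valid


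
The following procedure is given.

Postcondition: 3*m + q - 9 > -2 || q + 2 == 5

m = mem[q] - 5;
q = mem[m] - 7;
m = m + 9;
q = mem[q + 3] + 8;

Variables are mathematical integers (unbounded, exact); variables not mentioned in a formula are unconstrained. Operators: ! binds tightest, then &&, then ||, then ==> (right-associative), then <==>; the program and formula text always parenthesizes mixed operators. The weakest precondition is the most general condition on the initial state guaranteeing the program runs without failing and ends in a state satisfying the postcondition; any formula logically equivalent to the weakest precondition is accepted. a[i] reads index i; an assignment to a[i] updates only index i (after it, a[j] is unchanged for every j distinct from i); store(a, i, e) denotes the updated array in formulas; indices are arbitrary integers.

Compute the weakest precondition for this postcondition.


Working backward. After the program, the postcondition 3*m + q - 9 > -2 || q + 2 == 5 must hold; in canonical form it is 3*m + q > 7 || q == 3.
Before q := mem[q + 3] + 8: mem[q + 3] + 3*m > -1 || mem[q + 3] == -5
Before m := m + 9: mem[q + 3] + 3*m > -28 || mem[q + 3] == -5
Before q := mem[m] - 7: mem[mem[m] - 4] + 3*m > -28 || mem[mem[m] - 4] == -5
Before m := mem[q] - 5: mem[mem[mem[q] - 5] - 4] + 3*mem[q] > -13 || mem[mem[mem[q] - 5] - 4] == -5
Answer: WP = mem[mem[mem[q] - 5] - 4] + 3*mem[q] > -13 || mem[mem[mem[q] - 5] - 4] == -5


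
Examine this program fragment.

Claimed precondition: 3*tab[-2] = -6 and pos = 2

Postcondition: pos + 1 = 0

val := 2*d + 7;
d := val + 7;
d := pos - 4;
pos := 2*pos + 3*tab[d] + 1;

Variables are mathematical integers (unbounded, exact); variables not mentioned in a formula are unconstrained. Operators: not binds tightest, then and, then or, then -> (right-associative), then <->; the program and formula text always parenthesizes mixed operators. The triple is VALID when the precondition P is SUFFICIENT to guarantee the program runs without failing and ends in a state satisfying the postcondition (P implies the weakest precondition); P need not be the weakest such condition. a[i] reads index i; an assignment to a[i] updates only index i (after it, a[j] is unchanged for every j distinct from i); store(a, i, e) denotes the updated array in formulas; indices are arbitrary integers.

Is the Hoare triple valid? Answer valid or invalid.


Working backward. After the program, the postcondition pos + 1 = 0 must hold; in canonical form it is pos = -1.
Before pos := 2*pos + 3*tab[d] + 1: 3*tab[d] + 2*pos = -2
Before d := pos - 4: 3*tab[pos - 4] + 2*pos = -2
Before d := val + 7: 3*tab[pos - 4] + 2*pos = -2
Before val := 2*d + 7: 3*tab[pos - 4] + 2*pos = -2
The weakest precondition is 3*tab[pos - 4] + 2*pos = -2.
Check whether 3*tab[-2] = -6 and pos = 2 implies it.
Every state satisfying the precondition satisfies the weakest precondition: the implication holds.
Answer: valid


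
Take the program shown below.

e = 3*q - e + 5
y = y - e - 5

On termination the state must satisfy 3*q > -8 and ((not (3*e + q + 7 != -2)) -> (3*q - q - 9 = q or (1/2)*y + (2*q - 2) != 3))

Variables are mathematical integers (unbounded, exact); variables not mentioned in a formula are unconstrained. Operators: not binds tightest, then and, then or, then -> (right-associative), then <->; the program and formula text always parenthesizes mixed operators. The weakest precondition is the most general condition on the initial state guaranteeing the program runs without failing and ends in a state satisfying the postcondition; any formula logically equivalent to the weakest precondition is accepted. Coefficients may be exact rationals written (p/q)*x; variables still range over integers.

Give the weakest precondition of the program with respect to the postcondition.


Working backward. After the program, the postcondition 3*q > -8 and ((not (3*e + q + 7 != -2)) -> (3*q - q - 9 = q or (1/2)*y + (2*q - 2) != 3)) must hold; in canonical form it is 3*q > -8 and ((not (3*e + q != -9)) -> (q = 9 or 2*q + (1/2)*y != 5)).
Before y := y - e - 5: 3*q > -8 and ((not (3*e + q != -9)) -> (q = 9 or 2*q + (1/2)*y != (1/2)*e + 15/2))
Before e := 3*q - e + 5: 3*q > -8 and ((not (10*q != 3*e - 24)) -> (q = 9 or (1/2)*e + (1/2)*q + (1/2)*y != 10))
Answer: WP = 3*q > -8 and ((not (10*q != 3*e - 24)) -> (q = 9 or (1/2)*e + (1/2)*q + (1/2)*y != 10))


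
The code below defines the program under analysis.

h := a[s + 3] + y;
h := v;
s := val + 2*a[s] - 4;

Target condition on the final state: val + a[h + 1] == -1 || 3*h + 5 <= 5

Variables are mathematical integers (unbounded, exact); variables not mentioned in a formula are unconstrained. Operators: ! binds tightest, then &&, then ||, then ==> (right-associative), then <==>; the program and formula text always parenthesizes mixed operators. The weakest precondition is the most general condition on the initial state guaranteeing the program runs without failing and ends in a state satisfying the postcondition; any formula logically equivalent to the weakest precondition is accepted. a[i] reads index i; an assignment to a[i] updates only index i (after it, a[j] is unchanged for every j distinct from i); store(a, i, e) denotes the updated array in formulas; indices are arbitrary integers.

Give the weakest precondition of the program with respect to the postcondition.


Working backward. After the program, the postcondition val + a[h + 1] == -1 || 3*h + 5 <= 5 must hold; in canonical form it is a[h + 1] + val == -1 || 3*h <= 0.
Before s := val + 2*a[s] - 4: a[h + 1] + val == -1 || 3*h <= 0
Before h := v: a[v + 1] + val == -1 || 3*v <= 0
Before h := a[s + 3] + y: a[v + 1] + val == -1 || 3*v <= 0
Answer: WP = a[v + 1] + val == -1 || 3*v <= 0


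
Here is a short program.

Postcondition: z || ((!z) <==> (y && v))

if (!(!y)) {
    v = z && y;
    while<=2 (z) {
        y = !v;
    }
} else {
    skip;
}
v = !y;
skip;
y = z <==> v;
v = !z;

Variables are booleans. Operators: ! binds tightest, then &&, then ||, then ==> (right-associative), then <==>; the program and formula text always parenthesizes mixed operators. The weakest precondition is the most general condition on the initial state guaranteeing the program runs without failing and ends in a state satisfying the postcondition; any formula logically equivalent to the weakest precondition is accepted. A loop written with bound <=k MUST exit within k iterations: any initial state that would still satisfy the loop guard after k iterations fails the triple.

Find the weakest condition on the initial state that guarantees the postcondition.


Working backward. After the program, z || ((!z) <==> (y && v)) must hold.
Before v := !z: z || ((!z) <==> (y && (!z)))
Before y := z <==> v: z || ((!z) <==> ((z <==> v) && (!z)))
Before skip: z || ((!z) <==> ((z <==> v) && (!z)))
Before v := !y: z || ((!z) <==> ((z <==> (!y)) && (!z)))
Then branch requires (z ==> ((z ==> ((!z) && (z || ((!z) <==> ((z <==> (z && y)) && (!z)))))) && ((!z) ==> (z || ((!z) <==> ((z <==> (z && y)) && (!z))))))) && ((!z) ==> (z || ((!z) <==> ((z <==> (!y)) && (!z))))); else branch requires z || ((!z) <==> ((z <==> (!y)) && (!z))).
Before the if: (y ==> ((z ==> ((z ==> ((!z) && (z || ((!z) <==> ((z <==> (z && y)) && (!z)))))) && ((!z) ==> (z || ((!z) <==> ((z <==> (z && y)) && (!z))))))) && ((!z) ==> (z || ((!z) <==> ((z <==> (!y)) && (!z))))))) && ((!y) ==> (z || ((!z) <==> ((z <==> (!y)) && (!z)))))
Answer: WP = (y ==> ((z ==> ((z ==> ((!z) && (z || ((!z) <==> ((z <==> (z && y)) && (!z)))))) && ((!z) ==> (z || ((!z) <==> ((z <==> (z && y)) && (!z))))))) && ((!z) ==> (z || ((!z) <==> ((z <==> (!y)) && (!z))))))) && ((!y) ==> (z || ((!z) <==> ((z <==> (!y)) && (!z)))))


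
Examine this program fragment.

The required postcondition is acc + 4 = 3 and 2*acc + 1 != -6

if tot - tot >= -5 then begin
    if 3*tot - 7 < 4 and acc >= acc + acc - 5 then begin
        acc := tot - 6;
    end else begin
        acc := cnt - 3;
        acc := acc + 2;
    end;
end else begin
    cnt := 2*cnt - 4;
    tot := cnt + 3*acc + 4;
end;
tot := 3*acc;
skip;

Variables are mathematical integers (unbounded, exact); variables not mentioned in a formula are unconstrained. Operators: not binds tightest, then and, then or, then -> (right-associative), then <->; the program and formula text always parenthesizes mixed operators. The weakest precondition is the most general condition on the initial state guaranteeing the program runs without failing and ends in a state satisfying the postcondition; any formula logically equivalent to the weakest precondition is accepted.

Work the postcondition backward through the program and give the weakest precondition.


Working backward. After the program, the postcondition acc + 4 = 3 and 2*acc + 1 != -6 must hold; in canonical form it is acc = -1 and 2*acc != -7.
Before skip: acc = -1 and 2*acc != -7
Before tot := 3*acc: acc = -1 and 2*acc != -7
Then branch requires ((3*tot < 11 and acc <= 5) -> (tot = 5 and 2*tot != 5)) and ((not (3*tot < 11 and acc <= 5)) -> (cnt = 0 and 2*cnt != -5)); else branch requires acc = -1 and 2*acc != -7.
Before the if: ((3*tot < 11 and acc <= 5) -> (tot = 5 and 2*tot != 5)) and ((not (3*tot < 11 and acc <= 5)) -> (cnt = 0 and 2*cnt != -5))
Answer: WP = ((3*tot < 11 and acc <= 5) -> (tot = 5 and 2*tot != 5)) and ((not (3*tot < 11 and acc <= 5)) -> (cnt = 0 and 2*cnt != -5))


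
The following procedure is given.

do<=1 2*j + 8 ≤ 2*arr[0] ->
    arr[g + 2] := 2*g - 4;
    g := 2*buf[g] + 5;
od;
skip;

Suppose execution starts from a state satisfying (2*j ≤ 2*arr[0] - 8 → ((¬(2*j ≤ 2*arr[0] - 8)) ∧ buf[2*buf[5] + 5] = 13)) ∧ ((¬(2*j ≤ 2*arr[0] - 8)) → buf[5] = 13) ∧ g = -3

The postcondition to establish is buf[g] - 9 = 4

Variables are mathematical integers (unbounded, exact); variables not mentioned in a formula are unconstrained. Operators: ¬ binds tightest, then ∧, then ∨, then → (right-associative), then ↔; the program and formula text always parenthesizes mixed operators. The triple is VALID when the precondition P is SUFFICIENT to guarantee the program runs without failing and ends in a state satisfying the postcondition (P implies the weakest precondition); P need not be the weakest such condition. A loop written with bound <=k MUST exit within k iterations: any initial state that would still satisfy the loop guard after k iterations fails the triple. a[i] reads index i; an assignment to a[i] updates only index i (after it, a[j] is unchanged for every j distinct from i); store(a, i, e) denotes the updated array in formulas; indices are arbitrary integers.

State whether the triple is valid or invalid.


Working backward. After the program, the postcondition buf[g] - 9 = 4 must hold; in canonical form it is buf[g] = 13.
Before skip: buf[g] = 13
Before the loop (bound <=1), unroll the exhaustion recursion (WP_0 = exit-now case; WP_j = one more guarded iteration, up to j = 1):
  WP_0: (¬(2*j ≤ 2*arr[0] - 8)) ∧ buf[g] = 13
  WP_1: (2*j ≤ 2*arr[0] - 8 → ((¬(2*j ≤ 2*store(arr, g + 2, 2*g - 4)[0] - 8)) ∧ buf[2*buf[g] + 5] = 13)) ∧ ((¬(2*j ≤ 2*arr[0] - 8)) → buf[g] = 13)
So before the loop: (2*j ≤ 2*arr[0] - 8 → ((¬(2*j ≤ 2*store(arr, g + 2, 2*g - 4)[0] - 8)) ∧ buf[2*buf[g] + 5] = 13)) ∧ ((¬(2*j ≤ 2*arr[0] - 8)) → buf[g] = 13)
The weakest precondition is (2*j ≤ 2*arr[0] - 8 → ((¬(2*j ≤ 2*store(arr, g + 2, 2*g - 4)[0] - 8)) ∧ buf[2*buf[g] + 5] = 13)) ∧ ((¬(2*j ≤ 2*arr[0] - 8)) → buf[g] = 13).
Check whether (2*j ≤ 2*arr[0] - 8 → ((¬(2*j ≤ 2*arr[0] - 8)) ∧ buf[2*buf[5] + 5] = 13)) ∧ ((¬(2*j ≤ 2*arr[0] - 8)) → buf[5] = 13) ∧ g = -3 implies it.
Countermodel: at the initial state arr = {[-3] = 0, [-1] = 0, [0] = 0, [5] = 0, [13] = 0, [31] = 0, elsewhere 0}, buf = {[-3] = 4, [-1] = 4, [0] = 4, [5] = 13, [13] = 4, [31] = 4, elsewhere 4}, g = -3, j = 0, the precondition holds but the weakest precondition fails.
Answer: invalid


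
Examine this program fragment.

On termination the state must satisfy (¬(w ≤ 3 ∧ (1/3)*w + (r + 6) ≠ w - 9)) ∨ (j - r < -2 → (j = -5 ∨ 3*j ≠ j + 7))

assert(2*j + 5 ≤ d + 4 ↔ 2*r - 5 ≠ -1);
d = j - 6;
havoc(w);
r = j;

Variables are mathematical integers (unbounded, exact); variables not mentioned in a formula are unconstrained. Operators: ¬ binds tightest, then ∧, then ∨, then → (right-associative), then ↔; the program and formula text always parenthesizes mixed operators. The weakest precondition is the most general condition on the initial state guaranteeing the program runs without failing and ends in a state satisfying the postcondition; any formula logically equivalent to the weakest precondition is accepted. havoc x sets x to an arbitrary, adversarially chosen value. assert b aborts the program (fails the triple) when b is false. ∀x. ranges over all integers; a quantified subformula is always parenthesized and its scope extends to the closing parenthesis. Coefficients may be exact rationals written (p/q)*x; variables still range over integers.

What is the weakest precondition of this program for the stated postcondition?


Working backward. After the program, the postcondition (¬(w ≤ 3 ∧ (1/3)*w + (r + 6) ≠ w - 9)) ∨ (j - r < -2 → (j = -5 ∨ 3*j ≠ j + 7)) must hold; in canonical form it is (¬(w ≤ 3 ∧ r ≠ (2/3)*w - 15)) ∨ (j < r - 2 → (j = -5 ∨ 2*j ≠ 7)).
Before r := j: true
Before havoc w: true
Before d := j - 6: true
Before assert 2*j + 5 ≤ d + 4 ↔ 2*r - 5 ≠ -1: 2*j ≤ d - 1 ↔ 2*r ≠ 4
Answer: WP = 2*j ≤ d - 1 ↔ 2*r ≠ 4


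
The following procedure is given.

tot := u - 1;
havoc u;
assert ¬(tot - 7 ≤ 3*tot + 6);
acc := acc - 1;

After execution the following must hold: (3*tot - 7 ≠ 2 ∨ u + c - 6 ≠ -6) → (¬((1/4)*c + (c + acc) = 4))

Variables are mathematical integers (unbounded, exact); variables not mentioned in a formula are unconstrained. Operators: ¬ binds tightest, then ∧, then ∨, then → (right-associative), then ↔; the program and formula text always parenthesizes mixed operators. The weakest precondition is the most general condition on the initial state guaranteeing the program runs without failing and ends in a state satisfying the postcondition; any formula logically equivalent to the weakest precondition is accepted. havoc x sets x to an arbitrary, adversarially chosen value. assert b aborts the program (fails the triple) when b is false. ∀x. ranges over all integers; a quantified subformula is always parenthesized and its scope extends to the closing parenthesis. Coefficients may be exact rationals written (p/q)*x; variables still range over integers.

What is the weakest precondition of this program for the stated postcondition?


Working backward. After the program, the postcondition (3*tot - 7 ≠ 2 ∨ u + c - 6 ≠ -6) → (¬((1/4)*c + (c + acc) = 4)) must hold; in canonical form it is (3*tot ≠ 9 ∨ c + u ≠ 0) → (¬(acc + (5/4)*c = 4)).
Before acc := acc - 1: (3*tot ≠ 9 ∨ c + u ≠ 0) → (¬(acc + (5/4)*c = 5))
Before assert ¬(tot - 7 ≤ 3*tot + 6): (¬(2*tot ≥ -13)) ∧ ((3*tot ≠ 9 ∨ c + u ≠ 0) → (¬(acc + (5/4)*c = 5)))
Before havoc u: ∀u_1. ((¬(2*tot ≥ -13)) ∧ ((3*tot ≠ 9 ∨ c + u_1 ≠ 0) → (¬(acc + (5/4)*c = 5))))
Before tot := u - 1: ∀u_1. ((¬(2*u ≥ -11)) ∧ ((3*u ≠ 12 ∨ c + u_1 ≠ 0) → (¬(acc + (5/4)*c = 5))))
Answer: WP = ∀u_1. ((¬(2*u ≥ -11)) ∧ ((3*u ≠ 12 ∨ c + u_1 ≠ 0) → (¬(acc + (5/4)*c = 5))))


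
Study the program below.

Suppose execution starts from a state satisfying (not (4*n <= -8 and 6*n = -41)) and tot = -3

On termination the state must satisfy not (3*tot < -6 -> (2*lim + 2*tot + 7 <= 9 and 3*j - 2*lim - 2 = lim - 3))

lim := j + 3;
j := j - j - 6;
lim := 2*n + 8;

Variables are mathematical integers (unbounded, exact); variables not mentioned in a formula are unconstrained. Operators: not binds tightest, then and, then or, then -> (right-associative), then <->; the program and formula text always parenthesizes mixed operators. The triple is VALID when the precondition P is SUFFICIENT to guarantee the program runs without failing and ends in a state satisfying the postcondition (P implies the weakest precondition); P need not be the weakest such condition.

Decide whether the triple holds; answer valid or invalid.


Working backward. After the program, the postcondition not (3*tot < -6 -> (2*lim + 2*tot + 7 <= 9 and 3*j - 2*lim - 2 = lim - 3)) must hold; in canonical form it is not (3*tot < -6 -> (2*lim + 2*tot <= 2 and 3*j = 3*lim - 1)).
Before lim := 2*n + 8: not (3*tot < -6 -> (4*n + 2*tot <= -14 and 3*j = 6*n + 23))
Before j := j - j - 6: not (3*tot < -6 -> (4*n + 2*tot <= -14 and 6*n = -41))
Before lim := j + 3: not (3*tot < -6 -> (4*n + 2*tot <= -14 and 6*n = -41))
The weakest precondition is not (3*tot < -6 -> (4*n + 2*tot <= -14 and 6*n = -41)).
Check whether (not (4*n <= -8 and 6*n = -41)) and tot = -3 implies it.
Every state satisfying the precondition satisfies the weakest precondition: the implication holds.
Answer: valid


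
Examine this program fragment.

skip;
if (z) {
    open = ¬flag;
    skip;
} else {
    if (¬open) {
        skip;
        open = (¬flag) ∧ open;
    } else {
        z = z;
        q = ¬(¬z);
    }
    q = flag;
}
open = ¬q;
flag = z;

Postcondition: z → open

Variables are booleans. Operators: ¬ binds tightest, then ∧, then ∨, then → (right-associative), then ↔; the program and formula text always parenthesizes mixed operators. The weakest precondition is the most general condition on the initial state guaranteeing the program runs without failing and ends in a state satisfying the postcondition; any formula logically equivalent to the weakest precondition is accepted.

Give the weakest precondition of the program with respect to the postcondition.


Working backward. After the program, z → open must hold.
Before flag := z: z → open
Before open := ¬q: z → (¬q)
Then branch requires z → (¬q); else branch requires ((¬open) → (z → (¬flag))) ∧ (open → (z → (¬flag))).
Before the if: (z → (z → (¬q))) ∧ ((¬z) → (((¬open) → (z → (¬flag))) ∧ (open → (z → (¬flag)))))
Before skip: (z → (z → (¬q))) ∧ ((¬z) → (((¬open) → (z → (¬flag))) ∧ (open → (z → (¬flag)))))
Answer: WP = (z → (z → (¬q))) ∧ ((¬z) → (((¬open) → (z → (¬flag))) ∧ (open → (z → (¬flag)))))


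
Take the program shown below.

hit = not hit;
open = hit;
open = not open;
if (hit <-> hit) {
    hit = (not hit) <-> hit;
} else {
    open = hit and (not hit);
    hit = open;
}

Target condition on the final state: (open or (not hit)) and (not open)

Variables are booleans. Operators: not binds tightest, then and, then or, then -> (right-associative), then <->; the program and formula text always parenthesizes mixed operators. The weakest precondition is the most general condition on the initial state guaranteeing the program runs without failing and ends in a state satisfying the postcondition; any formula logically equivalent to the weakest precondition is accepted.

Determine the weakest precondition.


Working backward. After the program, (open or (not hit)) and (not open) must hold.
Then branch requires (open or (not ((not hit) <-> hit))) and (not open); else branch requires true.
Before the if: (open or (not ((not hit) <-> hit))) and (not open)
Before open := not open: ((not open) or (not ((not hit) <-> hit))) and open
Before open := hit: ((not hit) or (not ((not hit) <-> hit))) and hit
Before hit := not hit: (hit or (not (hit <-> (not hit)))) and (not hit)
Answer: WP = (hit or (not (hit <-> (not hit)))) and (not hit)


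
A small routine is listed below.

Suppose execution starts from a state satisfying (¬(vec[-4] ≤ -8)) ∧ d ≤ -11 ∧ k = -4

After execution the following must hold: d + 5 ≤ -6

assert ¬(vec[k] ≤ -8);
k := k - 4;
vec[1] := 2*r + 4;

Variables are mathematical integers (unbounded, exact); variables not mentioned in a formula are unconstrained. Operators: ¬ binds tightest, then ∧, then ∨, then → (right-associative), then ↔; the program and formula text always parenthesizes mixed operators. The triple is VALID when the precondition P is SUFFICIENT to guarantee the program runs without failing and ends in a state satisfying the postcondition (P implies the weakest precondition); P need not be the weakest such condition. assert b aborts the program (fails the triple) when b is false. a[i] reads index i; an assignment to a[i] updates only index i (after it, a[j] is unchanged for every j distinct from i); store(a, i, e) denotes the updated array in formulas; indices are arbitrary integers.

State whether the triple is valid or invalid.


Working backward. After the program, the postcondition d + 5 ≤ -6 must hold; in canonical form it is d ≤ -11.
Before vec[1] := 2*r + 4: d ≤ -11
Before k := k - 4: d ≤ -11
Before assert ¬(vec[k] ≤ -8): (¬(vec[k] ≤ -8)) ∧ d ≤ -11
The weakest precondition is (¬(vec[k] ≤ -8)) ∧ d ≤ -11.
Check whether (¬(vec[-4] ≤ -8)) ∧ d ≤ -11 ∧ k = -4 implies it.
Every state satisfying the precondition satisfies the weakest precondition: the implication holds.
Answer: valid


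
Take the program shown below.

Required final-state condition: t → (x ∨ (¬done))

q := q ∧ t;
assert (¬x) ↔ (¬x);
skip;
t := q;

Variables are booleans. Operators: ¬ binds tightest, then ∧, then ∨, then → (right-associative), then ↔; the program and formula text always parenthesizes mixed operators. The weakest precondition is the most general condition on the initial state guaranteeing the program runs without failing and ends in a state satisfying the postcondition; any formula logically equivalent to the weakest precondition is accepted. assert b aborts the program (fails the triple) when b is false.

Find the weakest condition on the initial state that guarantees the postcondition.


Working backward. After the program, t → (x ∨ (¬done)) must hold.
Before t := q: q → (x ∨ (¬done))
Before skip: q → (x ∨ (¬done))
Before assert (¬x) ↔ (¬x): q → (x ∨ (¬done))
Before q := q ∧ t: (q ∧ t) → (x ∨ (¬done))
Answer: WP = (q ∧ t) → (x ∨ (¬done))


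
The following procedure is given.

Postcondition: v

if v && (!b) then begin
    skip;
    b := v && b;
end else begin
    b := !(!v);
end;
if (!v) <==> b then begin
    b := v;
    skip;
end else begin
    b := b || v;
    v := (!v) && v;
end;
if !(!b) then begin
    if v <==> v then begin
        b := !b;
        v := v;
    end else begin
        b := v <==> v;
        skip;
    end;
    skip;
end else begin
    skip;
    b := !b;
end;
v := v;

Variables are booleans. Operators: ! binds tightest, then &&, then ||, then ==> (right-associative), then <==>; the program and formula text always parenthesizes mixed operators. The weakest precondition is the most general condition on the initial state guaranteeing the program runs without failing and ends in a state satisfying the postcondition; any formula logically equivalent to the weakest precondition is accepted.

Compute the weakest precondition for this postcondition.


Working backward. After the program, v must hold.
Before v := v: v
Then branch requires v; else branch requires v.
Before the if: (b ==> v) && ((!b) ==> v)
Then branch requires (!v) ==> v; else branch requires false.
Before the if: (((!v) <==> b) ==> ((!v) ==> v)) && ((!v) <==> b)
Then branch requires (((!v) <==> (v && b)) ==> ((!v) ==> v)) && ((!v) <==> (v && b)); else branch requires (((!v) <==> v) ==> ((!v) ==> v)) && ((!v) <==> v).
Before the if: ((v && (!b)) ==> ((((!v) <==> (v && b)) ==> ((!v) ==> v)) && ((!v) <==> (v && b)))) && ((!(v && (!b))) ==> ((((!v) <==> v) ==> ((!v) ==> v)) && ((!v) <==> v)))
Answer: WP = ((v && (!b)) ==> ((((!v) <==> (v && b)) ==> ((!v) ==> v)) && ((!v) <==> (v && b)))) && ((!(v && (!b))) ==> ((((!v) <==> v) ==> ((!v) ==> v)) && ((!v) <==> v)))


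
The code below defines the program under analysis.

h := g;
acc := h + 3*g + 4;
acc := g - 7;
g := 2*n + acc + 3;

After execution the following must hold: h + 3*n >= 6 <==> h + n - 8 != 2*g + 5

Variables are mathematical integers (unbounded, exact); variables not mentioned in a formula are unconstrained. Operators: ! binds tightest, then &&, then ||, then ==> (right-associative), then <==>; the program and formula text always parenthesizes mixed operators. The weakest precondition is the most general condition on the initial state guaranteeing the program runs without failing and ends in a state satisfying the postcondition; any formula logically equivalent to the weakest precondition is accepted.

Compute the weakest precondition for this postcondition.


Working backward. After the program, the postcondition h + 3*n >= 6 <==> h + n - 8 != 2*g + 5 must hold; in canonical form it is h + 3*n >= 6 <==> h + n != 2*g + 13.
Before g := 2*n + acc + 3: h + 3*n >= 6 <==> h != 2*acc + 3*n + 19
Before acc := g - 7: h + 3*n >= 6 <==> h != 2*g + 3*n + 5
Before acc := h + 3*g + 4: h + 3*n >= 6 <==> h != 2*g + 3*n + 5
Before h := g: g + 3*n >= 6 <==> g + 3*n != -5
Answer: WP = g + 3*n >= 6 <==> g + 3*n != -5


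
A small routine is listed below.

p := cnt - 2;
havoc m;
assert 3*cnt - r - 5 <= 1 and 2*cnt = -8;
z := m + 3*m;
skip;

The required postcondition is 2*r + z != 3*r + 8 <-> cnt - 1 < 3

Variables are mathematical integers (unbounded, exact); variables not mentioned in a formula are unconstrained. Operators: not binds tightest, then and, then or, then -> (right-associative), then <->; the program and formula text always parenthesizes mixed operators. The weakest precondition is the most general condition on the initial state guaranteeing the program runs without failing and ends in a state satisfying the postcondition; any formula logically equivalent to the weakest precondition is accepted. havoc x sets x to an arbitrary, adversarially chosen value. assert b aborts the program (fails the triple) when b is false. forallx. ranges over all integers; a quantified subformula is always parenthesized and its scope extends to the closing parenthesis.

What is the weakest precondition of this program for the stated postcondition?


Working backward. After the program, the postcondition 2*r + z != 3*r + 8 <-> cnt - 1 < 3 must hold; in canonical form it is z != r + 8 <-> cnt < 4.
Before skip: z != r + 8 <-> cnt < 4
Before z := m + 3*m: 4*m != r + 8 <-> cnt < 4
Before assert 3*cnt - r - 5 <= 1 and 2*cnt = -8: 3*cnt <= r + 6 and 2*cnt = -8 and (4*m != r + 8 <-> cnt < 4)
Before havoc m: forall m_1. (3*cnt <= r + 6 and 2*cnt = -8 and (4*m_1 != r + 8 <-> cnt < 4))
Before p := cnt - 2: forall m_1. (3*cnt <= r + 6 and 2*cnt = -8 and (4*m_1 != r + 8 <-> cnt < 4))
Answer: WP = forall m_1. (3*cnt <= r + 6 and 2*cnt = -8 and (4*m_1 != r + 8 <-> cnt < 4))


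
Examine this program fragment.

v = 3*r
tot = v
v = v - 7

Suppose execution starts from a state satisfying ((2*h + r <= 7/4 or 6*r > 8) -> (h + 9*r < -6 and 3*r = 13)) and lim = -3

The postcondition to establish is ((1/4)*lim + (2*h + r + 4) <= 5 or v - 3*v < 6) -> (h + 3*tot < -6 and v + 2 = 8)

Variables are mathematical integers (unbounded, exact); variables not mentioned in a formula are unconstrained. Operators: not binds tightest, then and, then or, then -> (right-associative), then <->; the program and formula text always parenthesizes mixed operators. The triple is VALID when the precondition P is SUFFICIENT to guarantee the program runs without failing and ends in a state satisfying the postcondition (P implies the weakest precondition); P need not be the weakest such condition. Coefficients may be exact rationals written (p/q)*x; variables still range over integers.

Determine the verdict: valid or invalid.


Working backward. After the program, the postcondition ((1/4)*lim + (2*h + r + 4) <= 5 or v - 3*v < 6) -> (h + 3*tot < -6 and v + 2 = 8) must hold; in canonical form it is (2*h + (1/4)*lim + r <= 1 or 2*v > -6) -> (h + 3*tot < -6 and v = 6).
Before v := v - 7: (2*h + (1/4)*lim + r <= 1 or 2*v > 8) -> (h + 3*tot < -6 and v = 13)
Before tot := v: (2*h + (1/4)*lim + r <= 1 or 2*v > 8) -> (h + 3*v < -6 and v = 13)
Before v := 3*r: (2*h + (1/4)*lim + r <= 1 or 6*r > 8) -> (h + 9*r < -6 and 3*r = 13)
The weakest precondition is (2*h + (1/4)*lim + r <= 1 or 6*r > 8) -> (h + 9*r < -6 and 3*r = 13).
Check whether ((2*h + r <= 7/4 or 6*r > 8) -> (h + 9*r < -6 and 3*r = 13)) and lim = -3 implies it.
Every state satisfying the precondition satisfies the weakest precondition: the implication holds.
Answer: valid
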